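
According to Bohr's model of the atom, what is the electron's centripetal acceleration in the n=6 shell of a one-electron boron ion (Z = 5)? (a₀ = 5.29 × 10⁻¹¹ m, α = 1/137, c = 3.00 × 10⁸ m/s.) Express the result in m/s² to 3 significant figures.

8.74 × 10²¹ m/s²

r = n²a₀/Z = 3.81 × 10⁻¹⁰ m, v = Zαc/n = 1.82 × 10⁶ m/s
a = v²/r = (1.82 × 10⁶)² / 3.81 × 10⁻¹⁰ = 8.74 × 10²¹ m/s²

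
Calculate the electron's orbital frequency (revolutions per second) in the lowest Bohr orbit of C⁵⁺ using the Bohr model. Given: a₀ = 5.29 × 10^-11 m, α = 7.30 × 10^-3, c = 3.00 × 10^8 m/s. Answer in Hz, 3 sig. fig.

r = n²a₀/Z = 8.82 × 10^-12 m, v = Zαc/n = 1.31 × 10^7 m/s
f = v/(2πr) = 2.37 × 10^17 Hz

2.37 × 10^17 Hz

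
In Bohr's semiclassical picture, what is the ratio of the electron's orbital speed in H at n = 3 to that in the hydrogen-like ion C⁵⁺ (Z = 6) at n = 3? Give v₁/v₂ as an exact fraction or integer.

1/6

v ∝ Z^1 · n^-1
v₁/v₂ = (1/6)^1 · (3/3)^-1 = 1/6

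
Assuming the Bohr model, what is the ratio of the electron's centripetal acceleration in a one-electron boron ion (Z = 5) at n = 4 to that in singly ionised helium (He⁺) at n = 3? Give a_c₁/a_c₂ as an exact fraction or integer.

a_c ∝ Z^3 · n^-4
a_c₁/a_c₂ = (5/2)^3 · (4/3)^-4 = 10125/2048

10125/2048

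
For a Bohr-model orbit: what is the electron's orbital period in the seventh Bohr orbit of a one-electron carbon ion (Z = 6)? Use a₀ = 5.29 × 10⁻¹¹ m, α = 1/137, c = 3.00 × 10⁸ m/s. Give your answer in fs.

r = n²a₀/Z = 7²·5.29 × 10⁻¹¹/6 = 4.32 × 10⁻¹⁰ m
v = Zαc/n = 6·0.00730·3.00 × 10⁸/7 = 1.88 × 10⁶ m/s
T = 2πr/v = 1.45 × 10⁻¹⁵ s = 1.45 fs

1.45 fs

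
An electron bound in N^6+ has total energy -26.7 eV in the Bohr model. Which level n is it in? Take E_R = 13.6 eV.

5

E_n = −E_R Z²/n² ⇒ n² = E_R Z²/(−E_n) = 13.6 × 7² / 26.7 ≈ 24.96
n = 5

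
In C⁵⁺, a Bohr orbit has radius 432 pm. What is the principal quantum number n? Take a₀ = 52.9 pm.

r_n = n²a₀/Z ⇒ n² = rZ/a₀ = 432 × 6 / 52.9 ≈ 49.00
n = 7

7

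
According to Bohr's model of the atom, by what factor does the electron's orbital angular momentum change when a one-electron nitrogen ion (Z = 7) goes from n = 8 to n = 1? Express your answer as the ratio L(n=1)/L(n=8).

1/8

L = nℏ depends only on n, so L ∝ n.
L(n=1)/L(n=8) = (1/8)^1 = 1/8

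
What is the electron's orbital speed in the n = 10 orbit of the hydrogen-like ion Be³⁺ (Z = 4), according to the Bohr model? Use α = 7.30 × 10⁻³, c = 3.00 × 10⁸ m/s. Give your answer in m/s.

8.76 × 10⁵ m/s

v_n = Zαc/n = 4 × 0.00730 × 3.00 × 10⁸ / 10
    = 8.76 × 10⁵ m/s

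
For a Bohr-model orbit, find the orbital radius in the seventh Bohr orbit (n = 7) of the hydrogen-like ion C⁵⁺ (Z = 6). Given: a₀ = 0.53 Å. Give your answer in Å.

4.3 Å

r_n = n²a₀/Z = 7² × 0.53 / 6
    = 49 × 0.53 / 6 = 4.3 Å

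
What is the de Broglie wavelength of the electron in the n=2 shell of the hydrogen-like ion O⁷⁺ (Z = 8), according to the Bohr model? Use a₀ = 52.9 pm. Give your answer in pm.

83.1 pm

The Bohr quantisation condition is nλ = 2πr_n.
r_n = n²a₀/Z = 26.4 pm
λ = 2πr_n/n = 2π·26.4/2 = 83.1 pm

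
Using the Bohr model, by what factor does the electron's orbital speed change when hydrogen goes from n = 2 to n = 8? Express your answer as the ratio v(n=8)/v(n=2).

1/4

v ∝ Z^1 · n^-1; with Z fixed, v ∝ n^-1.
v(n=8)/v(n=2) = (8/2)^-1 = 1/4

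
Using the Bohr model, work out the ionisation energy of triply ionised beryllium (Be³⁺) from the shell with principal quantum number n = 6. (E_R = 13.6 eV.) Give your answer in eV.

E_n = −E_R·Z²/n² = −13.6 × 4²/6² eV = -6.04 eV
Ionisation energy = −E_n = 6.04 eV

6.04 eV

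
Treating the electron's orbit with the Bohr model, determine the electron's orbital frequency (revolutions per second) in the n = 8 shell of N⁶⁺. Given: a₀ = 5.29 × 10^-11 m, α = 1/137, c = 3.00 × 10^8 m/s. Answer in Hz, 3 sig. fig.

6.31 × 10^14 Hz

r = n²a₀/Z = 4.84 × 10^-10 m, v = Zαc/n = 1.92 × 10^6 m/s
f = v/(2πr) = 6.31 × 10^14 Hz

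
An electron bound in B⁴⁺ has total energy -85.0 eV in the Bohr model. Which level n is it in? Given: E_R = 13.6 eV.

E_n = −E_R Z²/n² ⇒ n² = E_R Z²/(−E_n) = 13.6 × 5² / 85.0 ≈ 4.00
n = 2

2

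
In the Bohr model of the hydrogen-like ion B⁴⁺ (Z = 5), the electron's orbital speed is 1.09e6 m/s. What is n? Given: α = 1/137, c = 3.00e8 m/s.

10

v_n = Zαc/n ⇒ n = Zαc/v = 5 × 0.00730 × 3.00e8 / 1.09e6 ≈ 10.04
n = 10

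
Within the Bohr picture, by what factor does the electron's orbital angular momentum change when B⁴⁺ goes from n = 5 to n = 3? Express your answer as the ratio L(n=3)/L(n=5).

L = nℏ depends only on n, so L ∝ n.
L(n=3)/L(n=5) = (3/5)^1 = 3/5

3/5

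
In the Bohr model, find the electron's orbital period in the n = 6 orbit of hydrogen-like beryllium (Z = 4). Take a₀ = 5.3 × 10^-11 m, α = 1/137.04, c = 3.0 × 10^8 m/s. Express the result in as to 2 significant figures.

r = n²a₀/Z = 6²·5.3 × 10^-11/4 = 4.8 × 10^-10 m
v = Zαc/n = 4·0.0073·3.0 × 10^8/6 = 1.5 × 10^6 m/s
T = 2πr/v = 2.1 × 10^-15 s = 2100 as

2100 as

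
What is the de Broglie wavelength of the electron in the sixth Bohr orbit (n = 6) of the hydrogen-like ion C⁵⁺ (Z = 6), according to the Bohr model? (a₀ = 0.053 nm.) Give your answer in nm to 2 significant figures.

The Bohr quantisation condition is nλ = 2πr_n.
r_n = n²a₀/Z = 0.32 nm
λ = 2πr_n/n = 2π·0.32/6 = 0.33 nm

0.33 nm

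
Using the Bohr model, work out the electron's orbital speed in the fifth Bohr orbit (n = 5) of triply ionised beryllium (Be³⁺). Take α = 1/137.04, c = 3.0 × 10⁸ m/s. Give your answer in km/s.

1800 km/s

v_n = Zαc/n = 4 × 0.0073 × 3.0 × 10⁸ / 5
    = 1800 km/s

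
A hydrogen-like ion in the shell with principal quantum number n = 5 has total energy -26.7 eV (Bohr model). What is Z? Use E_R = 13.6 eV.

7

E_n = −E_R Z²/n² ⇒ Z² = −E_n n²/E_R = 26.7 × 5² / 13.6 ≈ 49.08
Z = 7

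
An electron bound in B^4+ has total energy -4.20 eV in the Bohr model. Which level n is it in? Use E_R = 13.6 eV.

9

E_n = −E_R Z²/n² ⇒ n² = E_R Z²/(−E_n) = 13.6 × 5² / 4.20 ≈ 80.95
n = 9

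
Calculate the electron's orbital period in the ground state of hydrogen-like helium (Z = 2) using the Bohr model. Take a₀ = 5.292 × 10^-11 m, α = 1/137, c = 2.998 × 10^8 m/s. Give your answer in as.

r = n²a₀/Z = 1²·5.292 × 10^-11/2 = 2.646 × 10^-11 m
v = Zαc/n = 2·0.007299·2.998 × 10^8/1 = 4.377 × 10^6 m/s
T = 2πr/v = 3.799 × 10^-17 s = 37.99 as

37.99 as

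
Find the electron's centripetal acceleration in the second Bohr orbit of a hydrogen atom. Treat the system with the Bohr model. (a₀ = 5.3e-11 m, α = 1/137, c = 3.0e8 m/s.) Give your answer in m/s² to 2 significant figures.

5.7e21 m/s²

r = n²a₀/Z = 2.1e-10 m, v = Zαc/n = 1.1e6 m/s
a = v²/r = (1.1e6)² / 2.1e-10 = 5.7e21 m/s²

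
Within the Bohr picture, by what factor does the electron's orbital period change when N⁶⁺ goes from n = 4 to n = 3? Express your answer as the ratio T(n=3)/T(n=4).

T ∝ Z^-2 · n^3; with Z fixed, T ∝ n^3.
T(n=3)/T(n=4) = (3/4)^3 = 27/64

27/64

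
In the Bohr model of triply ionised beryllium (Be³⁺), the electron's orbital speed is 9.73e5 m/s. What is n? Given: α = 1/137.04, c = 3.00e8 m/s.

v_n = Zαc/n ⇒ n = Zαc/v = 4 × 0.00730 × 3.00e8 / 9.73e5 ≈ 9.00
n = 9

9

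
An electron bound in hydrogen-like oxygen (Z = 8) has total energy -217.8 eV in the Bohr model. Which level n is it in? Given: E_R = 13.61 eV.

E_n = −E_R Z²/n² ⇒ n² = E_R Z²/(−E_n) = 13.61 × 8² / 217.8 ≈ 4.00
n = 2

2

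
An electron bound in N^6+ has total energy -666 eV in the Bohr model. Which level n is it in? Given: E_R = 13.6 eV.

E_n = −E_R Z²/n² ⇒ n² = E_R Z²/(−E_n) = 13.6 × 7² / 666 ≈ 1.00
n = 1

1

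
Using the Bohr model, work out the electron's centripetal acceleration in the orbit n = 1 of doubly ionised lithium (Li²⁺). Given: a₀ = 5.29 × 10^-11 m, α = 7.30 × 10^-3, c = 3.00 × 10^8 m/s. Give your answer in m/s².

r = n²a₀/Z = 1.76 × 10^-11 m, v = Zαc/n = 6.57 × 10^6 m/s
a = v²/r = (6.57 × 10^6)² / 1.76 × 10^-11 = 2.45 × 10^24 m/s²

2.45 × 10^24 m/s²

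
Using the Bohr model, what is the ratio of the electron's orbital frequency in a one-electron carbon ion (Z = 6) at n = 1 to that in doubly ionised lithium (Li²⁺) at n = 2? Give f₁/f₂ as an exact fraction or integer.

32

f ∝ Z^2 · n^-3
f₁/f₂ = (6/3)^2 · (1/2)^-3 = 32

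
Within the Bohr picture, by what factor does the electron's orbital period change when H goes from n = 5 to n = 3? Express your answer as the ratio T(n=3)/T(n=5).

27/125

T ∝ Z^-2 · n^3; with Z fixed, T ∝ n^3.
T(n=3)/T(n=5) = (3/5)^3 = 27/125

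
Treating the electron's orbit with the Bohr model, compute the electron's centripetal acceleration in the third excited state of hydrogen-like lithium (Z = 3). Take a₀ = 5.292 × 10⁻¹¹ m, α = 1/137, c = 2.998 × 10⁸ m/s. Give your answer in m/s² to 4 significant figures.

r = n²a₀/Z = 2.822 × 10⁻¹⁰ m, v = Zαc/n = 1.641 × 10⁶ m/s
a = v²/r = (1.641 × 10⁶)² / 2.822 × 10⁻¹⁰ = 9.544 × 10²¹ m/s²

9.544 × 10²¹ m/s²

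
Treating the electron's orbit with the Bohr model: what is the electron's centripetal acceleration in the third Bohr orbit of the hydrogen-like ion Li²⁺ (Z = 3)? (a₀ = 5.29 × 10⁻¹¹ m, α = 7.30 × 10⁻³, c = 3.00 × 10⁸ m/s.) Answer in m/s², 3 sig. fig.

3.02 × 10²² m/s²

r = n²a₀/Z = 1.59 × 10⁻¹⁰ m, v = Zαc/n = 2.19 × 10⁶ m/s
a = v²/r = (2.19 × 10⁶)² / 1.59 × 10⁻¹⁰ = 3.02 × 10²² m/s²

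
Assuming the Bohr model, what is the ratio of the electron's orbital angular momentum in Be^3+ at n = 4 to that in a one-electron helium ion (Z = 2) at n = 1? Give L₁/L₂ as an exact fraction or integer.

4

L = nℏ is independent of Z.
L₁/L₂ = n₁/n₂ = 4/1 = 4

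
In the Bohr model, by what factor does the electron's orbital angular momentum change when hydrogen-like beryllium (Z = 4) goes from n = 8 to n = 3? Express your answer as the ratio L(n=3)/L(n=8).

3/8

L = nℏ depends only on n, so L ∝ n.
L(n=3)/L(n=8) = (3/8)^1 = 3/8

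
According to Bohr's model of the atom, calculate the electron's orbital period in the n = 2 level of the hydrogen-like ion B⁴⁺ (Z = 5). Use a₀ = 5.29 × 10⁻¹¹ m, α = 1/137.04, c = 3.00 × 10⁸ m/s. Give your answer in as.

r = n²a₀/Z = 2²·5.29 × 10⁻¹¹/5 = 4.23 × 10⁻¹¹ m
v = Zαc/n = 5·0.00730·3.00 × 10⁸/2 = 5.47 × 10⁶ m/s
T = 2πr/v = 4.86 × 10⁻¹⁷ s = 48.6 as

48.6 as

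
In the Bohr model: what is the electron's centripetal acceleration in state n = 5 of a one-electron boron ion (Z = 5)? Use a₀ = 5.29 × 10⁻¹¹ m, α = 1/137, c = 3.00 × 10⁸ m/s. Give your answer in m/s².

1.81 × 10²² m/s²

r = n²a₀/Z = 2.64 × 10⁻¹⁰ m, v = Zαc/n = 2.19 × 10⁶ m/s
a = v²/r = (2.19 × 10⁶)² / 2.64 × 10⁻¹⁰ = 1.81 × 10²² m/s²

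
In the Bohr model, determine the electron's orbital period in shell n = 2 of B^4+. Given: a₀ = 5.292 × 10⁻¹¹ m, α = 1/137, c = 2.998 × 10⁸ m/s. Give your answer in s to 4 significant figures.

r = n²a₀/Z = 2²·5.292 × 10⁻¹¹/5 = 4.234 × 10⁻¹¹ m
v = Zαc/n = 5·0.007299·2.998 × 10⁸/2 = 5.471 × 10⁶ m/s
T = 2πr/v = 4.862 × 10⁻¹⁷ s

4.862 × 10⁻¹⁷ s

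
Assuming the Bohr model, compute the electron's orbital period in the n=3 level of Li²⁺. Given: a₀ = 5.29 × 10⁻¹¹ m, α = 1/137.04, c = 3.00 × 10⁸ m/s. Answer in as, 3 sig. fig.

455 as

r = n²a₀/Z = 3²·5.29 × 10⁻¹¹/3 = 1.59 × 10⁻¹⁰ m
v = Zαc/n = 3·0.00730·3.00 × 10⁸/3 = 2.19 × 10⁶ m/s
T = 2πr/v = 4.55 × 10⁻¹⁶ s = 455 as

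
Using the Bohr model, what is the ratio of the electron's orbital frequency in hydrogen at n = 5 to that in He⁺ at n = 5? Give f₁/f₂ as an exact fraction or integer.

f ∝ Z^2 · n^-3
f₁/f₂ = (1/2)^2 · (5/5)^-3 = 1/4

1/4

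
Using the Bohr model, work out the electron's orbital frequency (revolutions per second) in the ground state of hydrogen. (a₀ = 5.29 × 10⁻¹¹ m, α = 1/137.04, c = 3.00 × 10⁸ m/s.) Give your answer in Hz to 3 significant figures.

r = n²a₀/Z = 5.29 × 10⁻¹¹ m, v = Zαc/n = 2.19 × 10⁶ m/s
f = v/(2πr) = 6.59 × 10¹⁵ Hz

6.59 × 10¹⁵ Hz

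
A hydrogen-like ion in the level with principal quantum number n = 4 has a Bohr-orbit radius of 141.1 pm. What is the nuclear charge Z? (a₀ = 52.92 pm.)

r_n = n²a₀/Z ⇒ Z = n²a₀/r = 4² × 52.92 / 141.1 ≈ 6.00
Z = 6

6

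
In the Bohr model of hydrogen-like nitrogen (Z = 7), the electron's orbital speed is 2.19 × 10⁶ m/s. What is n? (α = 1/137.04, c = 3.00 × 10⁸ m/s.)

v_n = Zαc/n ⇒ n = Zαc/v = 7 × 0.00730 × 3.00 × 10⁸ / 2.19 × 10⁶ ≈ 7.00
n = 7

7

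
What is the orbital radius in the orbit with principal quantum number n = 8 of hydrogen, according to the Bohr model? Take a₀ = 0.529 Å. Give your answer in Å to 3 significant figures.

33.9 Å

r_n = n²a₀/Z = 8² × 0.529 / 1
    = 64 × 0.529 / 1 = 33.9 Å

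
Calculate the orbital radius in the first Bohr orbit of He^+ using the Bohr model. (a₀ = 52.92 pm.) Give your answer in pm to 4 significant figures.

r_n = n²a₀/Z = 1² × 52.92 / 2
    = 1 × 52.92 / 2 = 26.46 pm

26.46 pm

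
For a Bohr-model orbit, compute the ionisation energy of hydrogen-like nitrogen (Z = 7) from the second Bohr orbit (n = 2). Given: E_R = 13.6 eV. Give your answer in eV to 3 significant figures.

E_n = −E_R·Z²/n² = −13.6 × 7²/2² eV = -167 eV
Ionisation energy = −E_n = 167 eV

167 eV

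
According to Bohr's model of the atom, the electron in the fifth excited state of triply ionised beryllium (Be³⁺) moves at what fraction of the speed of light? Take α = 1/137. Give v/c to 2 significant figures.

0.0049

v_n = Zαc/n, so v/c = Zα/n = 4 × 0.0073 / 6 = 0.0049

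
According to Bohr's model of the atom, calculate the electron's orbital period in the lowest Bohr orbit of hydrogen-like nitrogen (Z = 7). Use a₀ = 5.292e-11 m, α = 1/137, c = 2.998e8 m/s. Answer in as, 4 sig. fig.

r = n²a₀/Z = 1²·5.292e-11/7 = 7.560e-12 m
v = Zαc/n = 7·0.007299·2.998e8/1 = 1.532e7 m/s
T = 2πr/v = 3.101e-18 s = 3.101 as

3.101 as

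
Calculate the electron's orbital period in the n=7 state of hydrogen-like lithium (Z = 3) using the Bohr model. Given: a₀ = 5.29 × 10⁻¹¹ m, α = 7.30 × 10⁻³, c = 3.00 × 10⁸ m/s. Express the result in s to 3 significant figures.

r = n²a₀/Z = 7²·5.29 × 10⁻¹¹/3 = 8.64 × 10⁻¹⁰ m
v = Zαc/n = 3·0.00730·3.00 × 10⁸/7 = 9.39 × 10⁵ m/s
T = 2πr/v = 5.78 × 10⁻¹⁵ s

5.78 × 10⁻¹⁵ s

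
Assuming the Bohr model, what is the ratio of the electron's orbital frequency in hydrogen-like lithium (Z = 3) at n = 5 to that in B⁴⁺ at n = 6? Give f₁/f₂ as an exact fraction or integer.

f ∝ Z^2 · n^-3
f₁/f₂ = (3/5)^2 · (5/6)^-3 = 1944/3125

1944/3125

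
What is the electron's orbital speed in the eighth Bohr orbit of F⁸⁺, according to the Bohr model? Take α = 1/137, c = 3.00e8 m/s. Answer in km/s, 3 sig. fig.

v_n = Zαc/n = 9 × 0.00730 × 3.00e8 / 8
    = 2460 km/s

2460 km/s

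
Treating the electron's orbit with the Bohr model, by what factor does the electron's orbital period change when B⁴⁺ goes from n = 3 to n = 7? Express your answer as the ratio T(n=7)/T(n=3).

T ∝ Z^-2 · n^3; with Z fixed, T ∝ n^3.
T(n=7)/T(n=3) = (7/3)^3 = 343/27

343/27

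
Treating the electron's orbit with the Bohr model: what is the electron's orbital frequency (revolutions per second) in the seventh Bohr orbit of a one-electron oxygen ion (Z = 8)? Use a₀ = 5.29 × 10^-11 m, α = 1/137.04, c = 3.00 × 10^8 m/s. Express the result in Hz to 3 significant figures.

1.23 × 10^15 Hz

r = n²a₀/Z = 3.24 × 10^-10 m, v = Zαc/n = 2.50 × 10^6 m/s
f = v/(2πr) = 1.23 × 10^15 Hz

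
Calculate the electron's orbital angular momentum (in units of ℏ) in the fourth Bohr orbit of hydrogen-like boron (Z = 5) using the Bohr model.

4

L_n = nℏ, so L/ℏ = n = 4.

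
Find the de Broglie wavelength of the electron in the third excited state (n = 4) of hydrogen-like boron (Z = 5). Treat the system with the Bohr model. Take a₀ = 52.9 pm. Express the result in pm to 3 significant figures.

266 pm

The Bohr quantisation condition is nλ = 2πr_n.
r_n = n²a₀/Z = 169 pm
λ = 2πr_n/n = 2π·169/4 = 266 pm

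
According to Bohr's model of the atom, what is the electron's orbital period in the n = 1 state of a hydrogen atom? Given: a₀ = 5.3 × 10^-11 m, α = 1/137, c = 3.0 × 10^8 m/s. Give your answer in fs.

0.15 fs

r = n²a₀/Z = 1²·5.3 × 10^-11/1 = 5.3 × 10^-11 m
v = Zαc/n = 1·0.0073·3.0 × 10^8/1 = 2.2 × 10^6 m/s
T = 2πr/v = 1.5 × 10^-16 s = 0.15 fs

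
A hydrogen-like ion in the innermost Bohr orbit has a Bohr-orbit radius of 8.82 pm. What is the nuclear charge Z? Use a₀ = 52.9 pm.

r_n = n²a₀/Z ⇒ Z = n²a₀/r = 1² × 52.9 / 8.82 ≈ 6.00
Z = 6

6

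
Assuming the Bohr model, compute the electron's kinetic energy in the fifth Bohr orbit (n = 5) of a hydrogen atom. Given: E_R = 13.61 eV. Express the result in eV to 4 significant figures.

0.5444 eV

For a Coulomb orbit the virial theorem gives K = −E_n.
E_n = −E_R·Z²/n², so K = E_R·Z²/n² = 13.61 × 1²/5² = 0.5444 eV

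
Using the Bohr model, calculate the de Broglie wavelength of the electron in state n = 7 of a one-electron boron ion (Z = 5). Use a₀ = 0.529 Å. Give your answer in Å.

The Bohr quantisation condition is nλ = 2πr_n.
r_n = n²a₀/Z = 5.18 Å
λ = 2πr_n/n = 2π·5.18/7 = 4.65 Å

4.65 Å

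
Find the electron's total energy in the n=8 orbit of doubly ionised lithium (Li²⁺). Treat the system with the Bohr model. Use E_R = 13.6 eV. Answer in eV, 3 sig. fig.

E_n = −E_R·Z²/n² = −13.6 × 3²/8² = -1.91 eV

-1.91 eV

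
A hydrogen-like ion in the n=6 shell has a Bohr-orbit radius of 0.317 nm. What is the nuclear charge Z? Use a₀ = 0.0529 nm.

r_n = n²a₀/Z ⇒ Z = n²a₀/r = 6² × 0.0529 / 0.317 ≈ 6.01
Z = 6

6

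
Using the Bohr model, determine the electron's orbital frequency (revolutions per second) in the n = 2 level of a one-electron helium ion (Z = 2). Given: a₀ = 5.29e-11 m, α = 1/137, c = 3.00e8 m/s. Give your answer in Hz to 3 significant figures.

3.29e15 Hz

r = n²a₀/Z = 1.06e-10 m, v = Zαc/n = 2.19e6 m/s
f = v/(2πr) = 3.29e15 Hz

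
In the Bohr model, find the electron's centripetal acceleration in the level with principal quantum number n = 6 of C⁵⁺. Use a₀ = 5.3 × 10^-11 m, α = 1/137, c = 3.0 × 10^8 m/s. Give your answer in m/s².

1.5 × 10^22 m/s²

r = n²a₀/Z = 3.2 × 10^-10 m, v = Zαc/n = 2.2 × 10^6 m/s
a = v²/r = (2.2 × 10^6)² / 3.2 × 10^-10 = 1.5 × 10^22 m/s²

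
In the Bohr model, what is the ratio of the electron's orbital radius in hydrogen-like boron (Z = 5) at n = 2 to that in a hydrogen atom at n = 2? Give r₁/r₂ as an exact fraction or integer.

1/5

r ∝ Z^-1 · n^2
r₁/r₂ = (5/1)^-1 · (2/2)^2 = 1/5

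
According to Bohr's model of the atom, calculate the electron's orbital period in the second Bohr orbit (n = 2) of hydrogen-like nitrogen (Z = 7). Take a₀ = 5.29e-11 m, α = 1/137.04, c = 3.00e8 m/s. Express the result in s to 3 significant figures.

2.48e-17 s

r = n²a₀/Z = 2²·5.29e-11/7 = 3.02e-11 m
v = Zαc/n = 7·0.00730·3.00e8/2 = 7.66e6 m/s
T = 2πr/v = 2.48e-17 s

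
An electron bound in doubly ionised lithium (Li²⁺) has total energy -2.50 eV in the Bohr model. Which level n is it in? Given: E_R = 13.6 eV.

7

E_n = −E_R Z²/n² ⇒ n² = E_R Z²/(−E_n) = 13.6 × 3² / 2.50 ≈ 48.96
n = 7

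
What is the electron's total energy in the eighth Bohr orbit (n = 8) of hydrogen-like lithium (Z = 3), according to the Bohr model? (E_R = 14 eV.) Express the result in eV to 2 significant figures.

E_n = −E_R·Z²/n² = −14 × 3²/8² = -2.0 eV

-2.0 eV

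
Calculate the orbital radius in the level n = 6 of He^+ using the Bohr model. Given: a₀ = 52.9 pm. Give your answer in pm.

r_n = n²a₀/Z = 6² × 52.9 / 2
    = 36 × 52.9 / 2 = 952 pm

952 pm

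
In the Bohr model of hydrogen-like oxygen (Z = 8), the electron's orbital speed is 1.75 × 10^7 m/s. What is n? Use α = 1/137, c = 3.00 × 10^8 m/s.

1

v_n = Zαc/n ⇒ n = Zαc/v = 8 × 0.00730 × 3.00 × 10^8 / 1.75 × 10^7 ≈ 1.00
n = 1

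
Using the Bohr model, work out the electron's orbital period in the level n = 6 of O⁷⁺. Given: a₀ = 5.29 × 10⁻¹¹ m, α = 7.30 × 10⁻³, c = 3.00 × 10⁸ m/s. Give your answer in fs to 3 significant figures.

r = n²a₀/Z = 6²·5.29 × 10⁻¹¹/8 = 2.38 × 10⁻¹⁰ m
v = Zαc/n = 8·0.00730·3.00 × 10⁸/6 = 2.92 × 10⁶ m/s
T = 2πr/v = 5.12 × 10⁻¹⁶ s = 0.512 fs

0.512 fs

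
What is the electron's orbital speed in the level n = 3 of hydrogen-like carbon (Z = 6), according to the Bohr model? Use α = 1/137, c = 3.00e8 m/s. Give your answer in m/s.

v_n = Zαc/n = 6 × 0.00730 × 3.00e8 / 3
    = 4.38e6 m/s

4.38e6 m/s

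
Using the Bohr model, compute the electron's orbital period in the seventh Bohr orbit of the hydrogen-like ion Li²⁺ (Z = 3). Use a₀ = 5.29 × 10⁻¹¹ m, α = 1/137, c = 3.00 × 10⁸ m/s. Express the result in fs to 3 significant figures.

5.78 fs

r = n²a₀/Z = 7²·5.29 × 10⁻¹¹/3 = 8.64 × 10⁻¹⁰ m
v = Zαc/n = 3·0.00730·3.00 × 10⁸/7 = 9.38 × 10⁵ m/s
T = 2πr/v = 5.78 × 10⁻¹⁵ s = 5.78 fs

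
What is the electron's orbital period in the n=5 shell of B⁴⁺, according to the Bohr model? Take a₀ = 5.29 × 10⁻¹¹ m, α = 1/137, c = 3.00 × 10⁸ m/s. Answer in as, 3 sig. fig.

759 as

r = n²a₀/Z = 5²·5.29 × 10⁻¹¹/5 = 2.64 × 10⁻¹⁰ m
v = Zαc/n = 5·0.00730·3.00 × 10⁸/5 = 2.19 × 10⁶ m/s
T = 2πr/v = 7.59 × 10⁻¹⁶ s = 759 as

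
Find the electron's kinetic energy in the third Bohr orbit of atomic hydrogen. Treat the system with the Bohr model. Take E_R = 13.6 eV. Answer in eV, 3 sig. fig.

For a Coulomb orbit the virial theorem gives K = −E_n.
E_n = −E_R·Z²/n², so K = E_R·Z²/n² = 13.6 × 1²/3² = 1.51 eV

1.51 eV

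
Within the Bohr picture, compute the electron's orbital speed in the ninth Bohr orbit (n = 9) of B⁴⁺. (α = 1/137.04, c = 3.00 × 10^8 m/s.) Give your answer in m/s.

v_n = Zαc/n = 5 × 0.00730 × 3.00 × 10^8 / 9
    = 1.22 × 10^6 m/s

1.22 × 10^6 m/s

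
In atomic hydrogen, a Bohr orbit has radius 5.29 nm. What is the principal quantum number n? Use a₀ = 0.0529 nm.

10

r_n = n²a₀/Z ⇒ n² = rZ/a₀ = 5.29 × 1 / 0.0529 ≈ 100.00
n = 10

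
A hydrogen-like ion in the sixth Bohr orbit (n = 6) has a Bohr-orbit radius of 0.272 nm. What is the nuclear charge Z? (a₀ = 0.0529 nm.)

r_n = n²a₀/Z ⇒ Z = n²a₀/r = 6² × 0.0529 / 0.272 ≈ 7.00
Z = 7

7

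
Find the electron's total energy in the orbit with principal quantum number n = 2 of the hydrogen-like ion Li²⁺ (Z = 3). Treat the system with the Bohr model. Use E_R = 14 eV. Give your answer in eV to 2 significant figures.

-32 eV

E_n = −E_R·Z²/n² = −14 × 3²/2² = -32 eV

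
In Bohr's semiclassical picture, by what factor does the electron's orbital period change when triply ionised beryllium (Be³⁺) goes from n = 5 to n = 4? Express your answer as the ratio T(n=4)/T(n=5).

T ∝ Z^-2 · n^3; with Z fixed, T ∝ n^3.
T(n=4)/T(n=5) = (4/5)^3 = 64/125

64/125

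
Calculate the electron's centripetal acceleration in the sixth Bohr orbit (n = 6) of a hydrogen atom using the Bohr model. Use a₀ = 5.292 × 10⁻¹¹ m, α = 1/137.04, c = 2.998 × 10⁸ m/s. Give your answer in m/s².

r = n²a₀/Z = 1.905 × 10⁻⁹ m, v = Zαc/n = 3.646 × 10⁵ m/s
a = v²/r = (3.646 × 10⁵)² / 1.905 × 10⁻⁹ = 6.978 × 10¹⁹ m/s²

6.978 × 10¹⁹ m/s²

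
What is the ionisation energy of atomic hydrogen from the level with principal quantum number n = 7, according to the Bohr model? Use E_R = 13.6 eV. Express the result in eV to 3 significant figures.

E_n = −E_R·Z²/n² = −13.6 × 1²/7² eV = -0.278 eV
Ionisation energy = −E_n = 0.278 eV

0.278 eV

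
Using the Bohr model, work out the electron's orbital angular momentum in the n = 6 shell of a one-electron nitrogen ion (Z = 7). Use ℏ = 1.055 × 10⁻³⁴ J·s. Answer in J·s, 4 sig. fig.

6.330 × 10⁻³⁴ J·s

L_n = nℏ = 6 × 1.055 × 10⁻³⁴ = 6.330 × 10⁻³⁴ J·s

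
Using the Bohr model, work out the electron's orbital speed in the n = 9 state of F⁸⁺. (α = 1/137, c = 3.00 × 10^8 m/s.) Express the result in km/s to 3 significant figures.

v_n = Zαc/n = 9 × 0.00730 × 3.00 × 10^8 / 9
    = 2190 km/s

2190 km/s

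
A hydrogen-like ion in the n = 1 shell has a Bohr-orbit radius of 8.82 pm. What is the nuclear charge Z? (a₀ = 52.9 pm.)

6

r_n = n²a₀/Z ⇒ Z = n²a₀/r = 1² × 52.9 / 8.82 ≈ 6.00
Z = 6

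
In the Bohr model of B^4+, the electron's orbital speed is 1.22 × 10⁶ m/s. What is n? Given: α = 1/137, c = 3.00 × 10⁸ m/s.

9

v_n = Zαc/n ⇒ n = Zαc/v = 5 × 0.00730 × 3.00 × 10⁸ / 1.22 × 10⁶ ≈ 8.97
n = 9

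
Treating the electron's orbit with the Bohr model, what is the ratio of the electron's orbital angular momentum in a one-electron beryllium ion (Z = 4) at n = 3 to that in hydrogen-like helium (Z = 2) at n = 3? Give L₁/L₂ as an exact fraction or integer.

L = nℏ is independent of Z.
L₁/L₂ = n₁/n₂ = 3/3 = 1

1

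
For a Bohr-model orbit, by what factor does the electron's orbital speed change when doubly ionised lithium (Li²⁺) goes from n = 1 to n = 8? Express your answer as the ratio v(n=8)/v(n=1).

v ∝ Z^1 · n^-1; with Z fixed, v ∝ n^-1.
v(n=8)/v(n=1) = (8/1)^-1 = 1/8

1/8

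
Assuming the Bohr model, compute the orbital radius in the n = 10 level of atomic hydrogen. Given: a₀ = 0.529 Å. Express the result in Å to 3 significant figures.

r_n = n²a₀/Z = 10² × 0.529 / 1
    = 100 × 0.529 / 1 = 52.9 Å

52.9 Å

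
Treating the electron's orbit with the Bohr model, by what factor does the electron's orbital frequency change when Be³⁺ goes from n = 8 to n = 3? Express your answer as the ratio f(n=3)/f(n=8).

f ∝ Z^2 · n^-3; with Z fixed, f ∝ n^-3.
f(n=3)/f(n=8) = (3/8)^-3 = 512/27

512/27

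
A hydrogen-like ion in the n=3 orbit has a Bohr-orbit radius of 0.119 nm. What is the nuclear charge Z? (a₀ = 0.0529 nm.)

4

r_n = n²a₀/Z ⇒ Z = n²a₀/r = 3² × 0.0529 / 0.119 ≈ 4.00
Z = 4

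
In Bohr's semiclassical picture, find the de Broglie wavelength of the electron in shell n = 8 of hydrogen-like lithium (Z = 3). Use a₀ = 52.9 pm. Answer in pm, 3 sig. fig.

886 pm

The Bohr quantisation condition is nλ = 2πr_n.
r_n = n²a₀/Z = 1130 pm
λ = 2πr_n/n = 2π·1130/8 = 886 pm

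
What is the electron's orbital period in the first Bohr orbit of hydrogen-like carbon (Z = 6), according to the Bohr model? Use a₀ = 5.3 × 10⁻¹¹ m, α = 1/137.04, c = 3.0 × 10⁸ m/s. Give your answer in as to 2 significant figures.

r = n²a₀/Z = 1²·5.3 × 10⁻¹¹/6 = 8.8 × 10⁻¹² m
v = Zαc/n = 6·0.0073·3.0 × 10⁸/1 = 1.3 × 10⁷ m/s
T = 2πr/v = 4.2 × 10⁻¹⁸ s = 4.2 as

4.2 as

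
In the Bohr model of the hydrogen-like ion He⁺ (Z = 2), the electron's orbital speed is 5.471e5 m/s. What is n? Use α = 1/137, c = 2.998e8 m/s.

8

v_n = Zαc/n ⇒ n = Zαc/v = 2 × 0.007299 × 2.998e8 / 5.471e5 ≈ 8.00
n = 8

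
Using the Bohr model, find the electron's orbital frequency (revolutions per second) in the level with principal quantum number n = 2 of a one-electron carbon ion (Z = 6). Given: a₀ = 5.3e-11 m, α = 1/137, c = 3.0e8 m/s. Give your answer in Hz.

3.0e16 Hz

r = n²a₀/Z = 3.5e-11 m, v = Zαc/n = 6.6e6 m/s
f = v/(2πr) = 3.0e16 Hz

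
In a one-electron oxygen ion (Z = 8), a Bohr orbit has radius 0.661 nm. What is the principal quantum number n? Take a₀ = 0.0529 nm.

r_n = n²a₀/Z ⇒ n² = rZ/a₀ = 0.661 × 8 / 0.0529 ≈ 99.96
n = 10

10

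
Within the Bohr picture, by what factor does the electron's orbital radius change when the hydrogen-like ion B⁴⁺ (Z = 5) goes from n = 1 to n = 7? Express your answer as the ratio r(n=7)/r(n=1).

r ∝ Z^-1 · n^2; with Z fixed, r ∝ n^2.
r(n=7)/r(n=1) = (7/1)^2 = 49

49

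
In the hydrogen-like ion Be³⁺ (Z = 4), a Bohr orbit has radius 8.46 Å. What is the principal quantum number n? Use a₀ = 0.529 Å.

r_n = n²a₀/Z ⇒ n² = rZ/a₀ = 8.46 × 4 / 0.529 ≈ 63.97
n = 8

8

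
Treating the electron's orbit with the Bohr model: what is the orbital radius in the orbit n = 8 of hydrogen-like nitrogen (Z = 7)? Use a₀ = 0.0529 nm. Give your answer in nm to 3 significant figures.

r_n = n²a₀/Z = 8² × 0.0529 / 7
    = 64 × 0.0529 / 7 = 0.484 nm

0.484 nm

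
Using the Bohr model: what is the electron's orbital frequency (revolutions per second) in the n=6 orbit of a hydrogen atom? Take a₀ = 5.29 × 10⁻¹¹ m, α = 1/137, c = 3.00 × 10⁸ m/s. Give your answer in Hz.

3.05 × 10¹³ Hz

r = n²a₀/Z = 1.90 × 10⁻⁹ m, v = Zαc/n = 3.65 × 10⁵ m/s
f = v/(2πr) = 3.05 × 10¹³ Hz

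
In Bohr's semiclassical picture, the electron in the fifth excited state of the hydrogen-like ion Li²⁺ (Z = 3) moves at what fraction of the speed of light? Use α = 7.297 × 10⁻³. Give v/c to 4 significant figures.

0.003649

v_n = Zαc/n, so v/c = Zα/n = 3 × 0.007297 / 6 = 0.003649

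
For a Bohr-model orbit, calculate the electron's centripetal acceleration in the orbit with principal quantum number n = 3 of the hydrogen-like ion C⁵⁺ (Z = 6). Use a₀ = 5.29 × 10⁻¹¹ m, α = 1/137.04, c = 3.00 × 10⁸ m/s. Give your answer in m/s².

2.42 × 10²³ m/s²

r = n²a₀/Z = 7.94 × 10⁻¹¹ m, v = Zαc/n = 4.38 × 10⁶ m/s
a = v²/r = (4.38 × 10⁶)² / 7.94 × 10⁻¹¹ = 2.42 × 10²³ m/s²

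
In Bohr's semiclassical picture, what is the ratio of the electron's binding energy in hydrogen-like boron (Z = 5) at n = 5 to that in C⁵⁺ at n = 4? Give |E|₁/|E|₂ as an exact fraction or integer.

4/9

|E| ∝ Z^2 · n^-2
|E|₁/|E|₂ = (5/6)^2 · (5/4)^-2 = 4/9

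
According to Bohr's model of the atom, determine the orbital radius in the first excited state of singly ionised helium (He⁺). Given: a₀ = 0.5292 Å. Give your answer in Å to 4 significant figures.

r_n = n²a₀/Z = 2² × 0.5292 / 2
    = 4 × 0.5292 / 2 = 1.058 Å

1.058 Å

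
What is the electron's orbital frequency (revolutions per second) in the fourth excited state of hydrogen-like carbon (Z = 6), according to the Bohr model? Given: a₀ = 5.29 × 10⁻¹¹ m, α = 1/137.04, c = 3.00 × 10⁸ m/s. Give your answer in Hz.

1.90 × 10¹⁵ Hz

r = n²a₀/Z = 2.20 × 10⁻¹⁰ m, v = Zαc/n = 2.63 × 10⁶ m/s
f = v/(2πr) = 1.90 × 10¹⁵ Hz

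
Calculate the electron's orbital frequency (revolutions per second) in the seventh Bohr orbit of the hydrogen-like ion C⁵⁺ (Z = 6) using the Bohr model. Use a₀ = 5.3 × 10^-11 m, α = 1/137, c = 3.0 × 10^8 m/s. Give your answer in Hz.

r = n²a₀/Z = 4.3 × 10^-10 m, v = Zαc/n = 1.9 × 10^6 m/s
f = v/(2πr) = 6.9 × 10^14 Hz

6.9 × 10^14 Hz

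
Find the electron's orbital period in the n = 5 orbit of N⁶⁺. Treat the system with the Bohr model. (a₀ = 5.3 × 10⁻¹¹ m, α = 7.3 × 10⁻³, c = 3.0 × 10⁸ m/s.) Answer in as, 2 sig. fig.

390 as

r = n²a₀/Z = 5²·5.3 × 10⁻¹¹/7 = 1.9 × 10⁻¹⁰ m
v = Zαc/n = 7·0.0073·3.0 × 10⁸/5 = 3.1 × 10⁶ m/s
T = 2πr/v = 3.9 × 10⁻¹⁶ s = 390 as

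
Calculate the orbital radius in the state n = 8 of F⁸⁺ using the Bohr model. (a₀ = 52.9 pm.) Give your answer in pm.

376 pm

r_n = n²a₀/Z = 8² × 52.9 / 9
    = 64 × 52.9 / 9 = 376 pm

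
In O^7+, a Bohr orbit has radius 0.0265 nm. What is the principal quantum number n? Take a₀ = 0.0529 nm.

r_n = n²a₀/Z ⇒ n² = rZ/a₀ = 0.0265 × 8 / 0.0529 ≈ 4.01
n = 2

2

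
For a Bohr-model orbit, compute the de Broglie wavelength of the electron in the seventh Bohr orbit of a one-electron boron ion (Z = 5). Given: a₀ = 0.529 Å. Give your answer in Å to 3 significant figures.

The Bohr quantisation condition is nλ = 2πr_n.
r_n = n²a₀/Z = 5.18 Å
λ = 2πr_n/n = 2π·5.18/7 = 4.65 Å

4.65 Å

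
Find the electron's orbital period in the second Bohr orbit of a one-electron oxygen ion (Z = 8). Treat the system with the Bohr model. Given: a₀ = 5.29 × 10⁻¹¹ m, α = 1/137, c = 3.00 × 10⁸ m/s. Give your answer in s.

r = n²a₀/Z = 2²·5.29 × 10⁻¹¹/8 = 2.65 × 10⁻¹¹ m
v = Zαc/n = 8·0.00730·3.00 × 10⁸/2 = 8.76 × 10⁶ m/s
T = 2πr/v = 1.90 × 10⁻¹⁷ s

1.90 × 10⁻¹⁷ s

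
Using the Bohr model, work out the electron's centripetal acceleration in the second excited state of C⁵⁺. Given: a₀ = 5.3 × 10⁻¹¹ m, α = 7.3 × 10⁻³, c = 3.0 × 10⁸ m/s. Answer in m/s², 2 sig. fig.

r = n²a₀/Z = 8.0 × 10⁻¹¹ m, v = Zαc/n = 4.4 × 10⁶ m/s
a = v²/r = (4.4 × 10⁶)² / 8.0 × 10⁻¹¹ = 2.4 × 10²³ m/s²

2.4 × 10²³ m/s²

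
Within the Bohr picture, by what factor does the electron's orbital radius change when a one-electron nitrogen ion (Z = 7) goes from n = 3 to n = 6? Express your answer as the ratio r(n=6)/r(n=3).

4

r ∝ Z^-1 · n^2; with Z fixed, r ∝ n^2.
r(n=6)/r(n=3) = (6/3)^2 = 4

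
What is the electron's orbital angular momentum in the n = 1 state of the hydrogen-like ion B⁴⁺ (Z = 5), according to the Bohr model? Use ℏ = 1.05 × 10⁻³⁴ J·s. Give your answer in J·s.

L_n = nℏ = 1 × 1.05 × 10⁻³⁴ = 1.05 × 10⁻³⁴ J·s

1.05 × 10⁻³⁴ J·s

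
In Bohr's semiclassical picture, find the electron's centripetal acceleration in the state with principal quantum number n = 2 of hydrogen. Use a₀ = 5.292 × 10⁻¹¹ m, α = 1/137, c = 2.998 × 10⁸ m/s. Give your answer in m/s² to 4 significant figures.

r = n²a₀/Z = 2.117 × 10⁻¹⁰ m, v = Zαc/n = 1.094 × 10⁶ m/s
a = v²/r = (1.094 × 10⁶)² / 2.117 × 10⁻¹⁰ = 5.656 × 10²¹ m/s²

5.656 × 10²¹ m/s²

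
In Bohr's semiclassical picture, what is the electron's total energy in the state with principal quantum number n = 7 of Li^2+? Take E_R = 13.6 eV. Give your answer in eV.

-2.50 eV

E_n = −E_R·Z²/n² = −13.6 × 3²/7² = -2.50 eV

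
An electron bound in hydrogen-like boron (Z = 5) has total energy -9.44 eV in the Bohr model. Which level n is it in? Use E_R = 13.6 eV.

E_n = −E_R Z²/n² ⇒ n² = E_R Z²/(−E_n) = 13.6 × 5² / 9.44 ≈ 36.02
n = 6

6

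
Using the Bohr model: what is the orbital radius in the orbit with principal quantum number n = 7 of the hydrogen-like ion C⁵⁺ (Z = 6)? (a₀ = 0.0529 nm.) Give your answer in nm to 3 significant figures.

r_n = n²a₀/Z = 7² × 0.0529 / 6
    = 49 × 0.0529 / 6 = 0.432 nm

0.432 nm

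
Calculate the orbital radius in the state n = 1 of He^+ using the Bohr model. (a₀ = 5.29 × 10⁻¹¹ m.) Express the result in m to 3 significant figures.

r_n = n²a₀/Z = 1² × 5.29 × 10⁻¹¹ / 2
    = 1 × 5.29 × 10⁻¹¹ / 2 = 2.65 × 10⁻¹¹ m

2.65 × 10⁻¹¹ m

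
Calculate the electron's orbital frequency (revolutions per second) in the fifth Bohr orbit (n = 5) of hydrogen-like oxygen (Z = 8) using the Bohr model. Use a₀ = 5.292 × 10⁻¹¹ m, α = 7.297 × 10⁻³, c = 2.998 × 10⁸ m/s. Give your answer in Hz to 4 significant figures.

3.369 × 10¹⁵ Hz

r = n²a₀/Z = 1.654 × 10⁻¹⁰ m, v = Zαc/n = 3.500 × 10⁶ m/s
f = v/(2πr) = 3.369 × 10¹⁵ Hz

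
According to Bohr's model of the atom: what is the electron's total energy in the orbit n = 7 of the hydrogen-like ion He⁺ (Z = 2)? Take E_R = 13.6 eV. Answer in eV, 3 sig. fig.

-1.11 eV

E_n = −E_R·Z²/n² = −13.6 × 2²/7² = -1.11 eV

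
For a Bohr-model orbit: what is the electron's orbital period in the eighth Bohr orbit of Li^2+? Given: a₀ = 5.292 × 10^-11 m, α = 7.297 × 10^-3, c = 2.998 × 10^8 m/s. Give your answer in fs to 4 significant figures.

r = n²a₀/Z = 8²·5.292 × 10^-11/3 = 1.129 × 10^-9 m
v = Zαc/n = 3·0.007297·2.998 × 10^8/8 = 8.204 × 10^5 m/s
T = 2πr/v = 8.647 × 10^-15 s = 8.647 fs

8.647 fs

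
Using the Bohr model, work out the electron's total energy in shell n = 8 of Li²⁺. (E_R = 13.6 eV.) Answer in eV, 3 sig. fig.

E_n = −E_R·Z²/n² = −13.6 × 3²/8² = -1.91 eV

-1.91 eV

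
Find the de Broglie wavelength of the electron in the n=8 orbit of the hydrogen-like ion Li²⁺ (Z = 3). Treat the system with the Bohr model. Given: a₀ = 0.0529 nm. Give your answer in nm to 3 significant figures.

0.886 nm

The Bohr quantisation condition is nλ = 2πr_n.
r_n = n²a₀/Z = 1.13 nm
λ = 2πr_n/n = 2π·1.13/8 = 0.886 nm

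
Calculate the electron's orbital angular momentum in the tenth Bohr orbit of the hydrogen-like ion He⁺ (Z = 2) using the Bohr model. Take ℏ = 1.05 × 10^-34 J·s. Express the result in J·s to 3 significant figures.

L_n = nℏ = 10 × 1.05 × 10^-34 = 1.05 × 10^-33 J·s

1.05 × 10^-33 J·s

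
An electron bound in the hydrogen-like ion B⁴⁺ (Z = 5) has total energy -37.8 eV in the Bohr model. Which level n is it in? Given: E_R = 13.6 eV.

E_n = −E_R Z²/n² ⇒ n² = E_R Z²/(−E_n) = 13.6 × 5² / 37.8 ≈ 8.99
n = 3

3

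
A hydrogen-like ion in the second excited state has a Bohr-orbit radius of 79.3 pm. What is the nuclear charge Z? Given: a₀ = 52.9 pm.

6

r_n = n²a₀/Z ⇒ Z = n²a₀/r = 3² × 52.9 / 79.3 ≈ 6.00
Z = 6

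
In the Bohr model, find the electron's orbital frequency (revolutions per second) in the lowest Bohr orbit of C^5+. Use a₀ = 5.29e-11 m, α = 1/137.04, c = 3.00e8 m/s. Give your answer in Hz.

r = n²a₀/Z = 8.82e-12 m, v = Zαc/n = 1.31e7 m/s
f = v/(2πr) = 2.37e17 Hz

2.37e17 Hz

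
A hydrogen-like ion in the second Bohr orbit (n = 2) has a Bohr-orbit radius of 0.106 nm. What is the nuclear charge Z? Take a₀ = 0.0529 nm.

r_n = n²a₀/Z ⇒ Z = n²a₀/r = 2² × 0.0529 / 0.106 ≈ 2.00
Z = 2

2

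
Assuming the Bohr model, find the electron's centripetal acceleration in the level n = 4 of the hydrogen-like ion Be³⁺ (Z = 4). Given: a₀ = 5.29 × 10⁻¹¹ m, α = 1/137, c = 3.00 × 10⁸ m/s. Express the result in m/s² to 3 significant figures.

2.27 × 10²² m/s²

r = n²a₀/Z = 2.12 × 10⁻¹⁰ m, v = Zαc/n = 2.19 × 10⁶ m/s
a = v²/r = (2.19 × 10⁶)² / 2.12 × 10⁻¹⁰ = 2.27 × 10²² m/s²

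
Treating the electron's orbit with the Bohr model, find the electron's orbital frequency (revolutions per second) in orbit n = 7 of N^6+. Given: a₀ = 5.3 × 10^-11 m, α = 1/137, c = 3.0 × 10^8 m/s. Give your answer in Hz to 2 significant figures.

r = n²a₀/Z = 3.7 × 10^-10 m, v = Zαc/n = 2.2 × 10^6 m/s
f = v/(2πr) = 9.4 × 10^14 Hz

9.4 × 10^14 Hz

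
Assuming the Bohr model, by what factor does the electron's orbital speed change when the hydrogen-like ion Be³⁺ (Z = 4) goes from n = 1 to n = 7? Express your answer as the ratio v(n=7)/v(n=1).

v ∝ Z^1 · n^-1; with Z fixed, v ∝ n^-1.
v(n=7)/v(n=1) = (7/1)^-1 = 1/7

1/7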